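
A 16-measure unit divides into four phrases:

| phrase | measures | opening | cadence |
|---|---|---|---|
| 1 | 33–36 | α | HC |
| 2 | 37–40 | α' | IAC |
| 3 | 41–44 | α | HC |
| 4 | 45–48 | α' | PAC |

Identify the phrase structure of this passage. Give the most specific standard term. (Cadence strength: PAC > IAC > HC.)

parallel double period

Four phrases in two halves: the first half (mm. 33–40) ends with an imperfect authentic cadence, the second (mm. 41-48) with a perfect authentic cadence — a large antecedent–consequent pair, i.e. a double period.
Phrase 3 begins with the same material as phrase 1, making it parallel.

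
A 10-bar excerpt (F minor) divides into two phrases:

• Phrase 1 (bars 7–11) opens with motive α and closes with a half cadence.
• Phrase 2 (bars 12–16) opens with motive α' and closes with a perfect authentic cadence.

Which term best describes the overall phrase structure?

parallel period

Phrase 1 ends with a half cadence (weaker) and phrase 2 with a perfect authentic cadence (stronger): antecedent + consequent = a period.
The two phrases open with the same material (α / α'), so the period is parallel.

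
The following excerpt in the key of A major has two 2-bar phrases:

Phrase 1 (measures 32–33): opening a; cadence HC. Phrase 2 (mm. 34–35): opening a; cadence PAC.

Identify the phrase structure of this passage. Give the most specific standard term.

Phrase 1 ends with a half cadence (weaker) and phrase 2 with a perfect authentic cadence (stronger): antecedent + consequent = a period.
The two phrases open with the same material (a / a), so the period is parallel.

parallel period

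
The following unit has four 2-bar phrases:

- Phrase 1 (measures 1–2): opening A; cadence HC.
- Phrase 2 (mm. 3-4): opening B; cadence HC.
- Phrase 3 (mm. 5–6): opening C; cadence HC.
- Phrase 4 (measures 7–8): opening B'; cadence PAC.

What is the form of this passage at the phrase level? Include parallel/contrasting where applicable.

contrasting double period

Four phrases in two halves: the first half (bars 1-4) ends with a half cadence, the second (bars 5–8) with a perfect authentic cadence — a large antecedent–consequent pair, i.e. a double period.
Phrase 3 begins with different material from phrase 1, making it contrasting.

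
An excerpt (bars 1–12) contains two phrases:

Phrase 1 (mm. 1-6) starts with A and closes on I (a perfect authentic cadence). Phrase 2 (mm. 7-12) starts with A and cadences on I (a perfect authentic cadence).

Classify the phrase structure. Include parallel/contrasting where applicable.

Both phrases have the same opening (A) and the same cadence (perfect authentic cadence): the second is a restatement, not a consequent, so this is a repeated phrase rather than a period.

repeated phrase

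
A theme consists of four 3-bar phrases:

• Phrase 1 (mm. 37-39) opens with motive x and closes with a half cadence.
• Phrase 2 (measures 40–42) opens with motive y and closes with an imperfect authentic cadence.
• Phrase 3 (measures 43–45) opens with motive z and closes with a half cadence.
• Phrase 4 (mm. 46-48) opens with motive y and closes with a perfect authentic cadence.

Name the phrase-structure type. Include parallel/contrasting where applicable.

contrasting double period

Four phrases in two halves: the first half (bars 37–42) ends with an imperfect authentic cadence, the second (measures 43–48) with a perfect authentic cadence — a large antecedent–consequent pair, i.e. a double period.
Phrase 3 begins with different material from phrase 1, making it contrasting.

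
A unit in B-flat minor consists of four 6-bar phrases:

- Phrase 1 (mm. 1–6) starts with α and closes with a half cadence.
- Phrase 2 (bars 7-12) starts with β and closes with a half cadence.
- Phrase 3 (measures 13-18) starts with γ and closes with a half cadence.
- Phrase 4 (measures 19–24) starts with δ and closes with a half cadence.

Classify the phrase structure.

Phrase 4 ends with a half cadence, no stronger than phrase 2's half cadence, so the four phrases do not form a double period; nor do phrases 3–4 duplicate 1–2, so it is not a repeated period. With no phrase reaching a conclusive cadence, the passage is a phrase group.

phrase group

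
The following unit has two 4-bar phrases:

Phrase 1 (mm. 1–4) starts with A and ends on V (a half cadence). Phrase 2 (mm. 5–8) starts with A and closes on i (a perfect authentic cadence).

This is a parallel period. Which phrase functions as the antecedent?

phrase 1

The phrase ending with the weaker cadence (half cadence) is the antecedent; the one ending more conclusively (perfect authentic cadence) is the consequent. The antecedent is phrase 1.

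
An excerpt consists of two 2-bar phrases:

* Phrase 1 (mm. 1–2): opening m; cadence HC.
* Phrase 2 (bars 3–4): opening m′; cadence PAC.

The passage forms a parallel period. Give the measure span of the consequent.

The antecedent is the phrase ending with the weaker cadence (half cadence, phrase 1) and the consequent the one ending more conclusively (perfect authentic cadence, phrase 2); the consequent is mm. 3-4.

measures 3–4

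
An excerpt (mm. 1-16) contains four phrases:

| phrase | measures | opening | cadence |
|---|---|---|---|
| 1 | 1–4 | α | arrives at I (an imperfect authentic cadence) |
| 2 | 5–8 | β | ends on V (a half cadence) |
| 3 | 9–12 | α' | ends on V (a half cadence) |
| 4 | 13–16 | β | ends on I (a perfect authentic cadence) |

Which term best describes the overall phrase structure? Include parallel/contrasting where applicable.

parallel double period

Four phrases in two halves: the first half (measures 1–8) ends with a half cadence, the second (mm. 9–16) with a perfect authentic cadence — a large antecedent–consequent pair, i.e. a double period.
Phrase 3 begins with the same material as phrase 1, making it parallel.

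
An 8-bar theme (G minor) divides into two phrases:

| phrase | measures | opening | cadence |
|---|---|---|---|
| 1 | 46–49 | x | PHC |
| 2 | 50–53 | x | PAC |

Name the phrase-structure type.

parallel period

Phrase 1 ends with a Phrygian half cadence (weaker) and phrase 2 with a perfect authentic cadence (stronger): antecedent + consequent = a period.
The two phrases open with the same material (x / x), so the period is parallel.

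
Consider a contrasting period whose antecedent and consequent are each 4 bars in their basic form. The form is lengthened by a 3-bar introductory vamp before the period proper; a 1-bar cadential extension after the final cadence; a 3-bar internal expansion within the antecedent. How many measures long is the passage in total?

Basic contrasting period: 4 + 4 = 8 bars.
8 (basic form) + 3 (introduction) + 1 (cadential extension) + 3 (internal expansion) = 15.

15 measures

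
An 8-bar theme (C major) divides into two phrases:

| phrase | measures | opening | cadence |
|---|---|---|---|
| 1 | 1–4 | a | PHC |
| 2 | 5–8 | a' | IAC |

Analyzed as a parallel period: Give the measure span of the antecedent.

measures 1–4

The antecedent is the phrase ending with the weaker cadence (Phrygian half cadence, phrase 1) and the consequent the one ending more conclusively (imperfect authentic cadence, phrase 2); the antecedent is bars 1-4.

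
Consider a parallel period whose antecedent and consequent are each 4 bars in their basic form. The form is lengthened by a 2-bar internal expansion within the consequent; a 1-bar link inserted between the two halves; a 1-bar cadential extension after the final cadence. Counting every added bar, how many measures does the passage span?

Basic parallel period: 4 + 4 = 8 bars.
8 (basic form) + 2 (internal expansion) + 1 (link) + 1 (cadential extension) = 12.

12 measures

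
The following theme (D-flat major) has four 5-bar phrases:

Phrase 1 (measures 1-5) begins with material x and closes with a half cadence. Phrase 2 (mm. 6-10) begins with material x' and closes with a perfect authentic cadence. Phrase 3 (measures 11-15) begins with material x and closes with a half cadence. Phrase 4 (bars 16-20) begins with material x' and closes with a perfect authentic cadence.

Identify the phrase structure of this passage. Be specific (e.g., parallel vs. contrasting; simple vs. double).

repeated period

The cadence pattern HC–PAC–HC–PAC is weak–strong twice, and phrases 3–4 restate phrases 1–2: a period heard twice, not a double period (which would end weakly at phrase 2).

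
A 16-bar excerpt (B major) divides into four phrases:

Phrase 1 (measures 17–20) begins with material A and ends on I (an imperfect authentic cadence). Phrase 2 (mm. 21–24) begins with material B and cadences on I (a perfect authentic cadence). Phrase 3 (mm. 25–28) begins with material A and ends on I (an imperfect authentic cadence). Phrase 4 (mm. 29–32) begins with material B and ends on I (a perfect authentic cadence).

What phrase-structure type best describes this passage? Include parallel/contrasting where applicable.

The cadence pattern IAC–PAC–IAC–PAC is weak–strong twice, and phrases 3–4 restate phrases 1–2: a period heard twice, not a double period (which would end weakly at phrase 2).

repeated period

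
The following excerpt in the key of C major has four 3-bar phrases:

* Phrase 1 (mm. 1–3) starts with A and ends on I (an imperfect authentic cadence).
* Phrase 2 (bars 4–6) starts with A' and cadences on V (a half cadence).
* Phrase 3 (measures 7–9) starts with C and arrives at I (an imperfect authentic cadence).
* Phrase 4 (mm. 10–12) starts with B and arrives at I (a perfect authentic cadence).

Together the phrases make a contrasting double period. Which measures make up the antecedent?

In a double period the first pair of phrases (ending half cadence) is the large antecedent and the second pair (ending perfect authentic cadence) is the large consequent; the antecedent is measures 1–6.

measures 1–6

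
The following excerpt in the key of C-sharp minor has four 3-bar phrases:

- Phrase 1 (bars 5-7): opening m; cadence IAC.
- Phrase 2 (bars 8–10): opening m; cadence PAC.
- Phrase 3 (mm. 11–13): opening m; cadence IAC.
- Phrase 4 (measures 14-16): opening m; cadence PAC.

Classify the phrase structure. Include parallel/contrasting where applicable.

The cadence pattern IAC–PAC–IAC–PAC is weak–strong twice, and phrases 3–4 restate phrases 1–2: a period heard twice, not a double period (which would end weakly at phrase 2).

repeated period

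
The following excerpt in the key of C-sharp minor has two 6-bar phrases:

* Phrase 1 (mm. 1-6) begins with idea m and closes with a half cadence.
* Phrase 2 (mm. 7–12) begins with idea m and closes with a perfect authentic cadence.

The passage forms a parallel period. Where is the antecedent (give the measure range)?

The antecedent is the phrase ending with the weaker cadence (half cadence, phrase 1) and the consequent the one ending more conclusively (perfect authentic cadence, phrase 2); the antecedent is mm. 1–6.

measures 1–6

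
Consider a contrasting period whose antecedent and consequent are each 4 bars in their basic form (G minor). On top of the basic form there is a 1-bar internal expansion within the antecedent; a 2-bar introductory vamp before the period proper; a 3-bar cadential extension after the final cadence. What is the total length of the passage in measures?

Basic contrasting period: 4 + 4 = 8 bars.
8 (basic form) + 1 (internal expansion) + 2 (introduction) + 3 (cadential extension) = 14.

14 measures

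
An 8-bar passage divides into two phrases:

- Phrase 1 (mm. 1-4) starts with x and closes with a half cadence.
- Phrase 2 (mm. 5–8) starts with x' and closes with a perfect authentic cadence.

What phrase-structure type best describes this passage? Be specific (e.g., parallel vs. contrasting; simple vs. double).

parallel period

Phrase 1 ends with a half cadence (weaker) and phrase 2 with a perfect authentic cadence (stronger): antecedent + consequent = a period.
The two phrases open with the same material (x / x'), so the period is parallel.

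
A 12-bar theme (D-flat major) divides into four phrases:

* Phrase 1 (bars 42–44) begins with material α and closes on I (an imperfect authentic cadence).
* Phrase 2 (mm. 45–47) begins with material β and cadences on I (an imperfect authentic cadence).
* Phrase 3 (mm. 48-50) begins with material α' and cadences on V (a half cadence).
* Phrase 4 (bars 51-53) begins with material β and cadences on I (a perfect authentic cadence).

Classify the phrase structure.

Four phrases in two halves: the first half (bars 42-47) ends with an imperfect authentic cadence, the second (mm. 48-53) with a perfect authentic cadence — a large antecedent–consequent pair, i.e. a double period.
Phrase 3 begins with the same material as phrase 1, making it parallel.

parallel double period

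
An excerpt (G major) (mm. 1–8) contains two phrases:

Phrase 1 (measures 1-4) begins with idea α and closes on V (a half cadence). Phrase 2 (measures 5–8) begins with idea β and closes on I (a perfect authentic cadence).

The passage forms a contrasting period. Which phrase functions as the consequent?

The phrase ending with the weaker cadence (half cadence) is the antecedent; the one ending more conclusively (perfect authentic cadence) is the consequent. The consequent is phrase 2.

phrase 2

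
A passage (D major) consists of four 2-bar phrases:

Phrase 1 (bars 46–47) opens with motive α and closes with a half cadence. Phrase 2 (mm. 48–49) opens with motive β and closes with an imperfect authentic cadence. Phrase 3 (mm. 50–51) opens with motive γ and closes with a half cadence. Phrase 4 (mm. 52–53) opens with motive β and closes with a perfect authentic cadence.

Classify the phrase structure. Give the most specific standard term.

Four phrases in two halves: the first half (measures 46-49) ends with an imperfect authentic cadence, the second (measures 50–53) with a perfect authentic cadence — a large antecedent–consequent pair, i.e. a double period.
Phrase 3 begins with different material from phrase 1, making it contrasting.

contrasting double period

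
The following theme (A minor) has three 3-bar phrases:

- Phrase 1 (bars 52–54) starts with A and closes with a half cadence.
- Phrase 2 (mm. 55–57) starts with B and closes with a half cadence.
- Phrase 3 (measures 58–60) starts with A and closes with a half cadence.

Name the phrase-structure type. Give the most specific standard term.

The final phrase closes with a half cadence, which is not stronger than the preceding half cadence; the 3 phrases lack an overall antecedent–consequent design and so form a phrase group.

phrase group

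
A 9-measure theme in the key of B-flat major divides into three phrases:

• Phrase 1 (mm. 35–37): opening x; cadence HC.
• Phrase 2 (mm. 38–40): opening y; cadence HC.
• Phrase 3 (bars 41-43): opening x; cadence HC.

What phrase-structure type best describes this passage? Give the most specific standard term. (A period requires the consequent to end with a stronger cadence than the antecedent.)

The final phrase closes with a half cadence, which is not stronger than the preceding half cadence; the 3 phrases lack an overall antecedent–consequent design and so form a phrase group.

phrase group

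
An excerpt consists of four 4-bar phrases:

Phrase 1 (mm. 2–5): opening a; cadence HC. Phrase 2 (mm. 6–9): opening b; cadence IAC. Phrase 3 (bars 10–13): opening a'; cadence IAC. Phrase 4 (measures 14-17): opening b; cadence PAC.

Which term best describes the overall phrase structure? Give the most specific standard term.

parallel double period

Four phrases in two halves: the first half (measures 2–9) ends with an imperfect authentic cadence, the second (mm. 10–17) with a perfect authentic cadence — a large antecedent–consequent pair, i.e. a double period.
Phrase 3 begins with the same material as phrase 1, making it parallel.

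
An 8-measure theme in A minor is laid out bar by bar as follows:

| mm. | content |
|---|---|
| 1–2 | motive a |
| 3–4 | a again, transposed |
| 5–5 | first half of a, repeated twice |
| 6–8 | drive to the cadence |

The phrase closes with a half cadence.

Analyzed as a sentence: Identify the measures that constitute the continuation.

After the presentation (bars 1-4), the continuation covers the fragmentation through the cadence: mm. 5–8.

measures 5–8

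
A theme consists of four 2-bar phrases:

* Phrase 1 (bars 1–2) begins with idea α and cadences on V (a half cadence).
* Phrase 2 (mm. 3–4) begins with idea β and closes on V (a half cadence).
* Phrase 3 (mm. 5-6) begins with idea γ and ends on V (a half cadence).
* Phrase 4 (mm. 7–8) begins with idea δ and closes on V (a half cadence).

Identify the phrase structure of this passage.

Phrase 4 ends with a half cadence, no stronger than phrase 2's half cadence, so the four phrases do not form a double period; nor do phrases 3–4 duplicate 1–2, so it is not a repeated period. With no phrase reaching a conclusive cadence, the passage is a phrase group.

phrase group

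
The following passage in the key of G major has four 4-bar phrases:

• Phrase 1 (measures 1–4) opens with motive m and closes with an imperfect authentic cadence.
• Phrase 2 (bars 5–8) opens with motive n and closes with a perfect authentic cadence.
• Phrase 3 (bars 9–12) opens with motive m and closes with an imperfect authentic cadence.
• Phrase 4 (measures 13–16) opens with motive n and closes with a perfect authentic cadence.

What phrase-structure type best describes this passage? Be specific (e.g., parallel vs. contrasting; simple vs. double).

repeated period

The cadence pattern IAC–PAC–IAC–PAC is weak–strong twice, and phrases 3–4 restate phrases 1–2: a period heard twice, not a double period (which would end weakly at phrase 2).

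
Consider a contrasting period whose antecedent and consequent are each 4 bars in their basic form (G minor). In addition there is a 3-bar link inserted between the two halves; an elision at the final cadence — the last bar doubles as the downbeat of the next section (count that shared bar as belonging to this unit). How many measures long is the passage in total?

11 measures

Basic contrasting period: 4 + 4 = 8 bars.
8 (basic form) + 3 (link) = 11.
The elision shares a bar with the next section but does not change this unit's count.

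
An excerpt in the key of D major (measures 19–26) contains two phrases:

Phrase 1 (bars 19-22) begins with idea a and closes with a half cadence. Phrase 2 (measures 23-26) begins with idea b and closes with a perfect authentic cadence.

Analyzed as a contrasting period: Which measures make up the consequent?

measures 23–26

The antecedent is the phrase ending with the weaker cadence (half cadence, phrase 1) and the consequent the one ending more conclusively (perfect authentic cadence, phrase 2); the consequent is mm. 23-26.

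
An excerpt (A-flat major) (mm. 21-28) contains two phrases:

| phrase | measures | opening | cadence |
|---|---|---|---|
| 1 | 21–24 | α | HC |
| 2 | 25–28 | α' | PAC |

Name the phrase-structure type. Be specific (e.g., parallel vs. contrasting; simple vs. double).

parallel period

Phrase 1 ends with a half cadence (weaker) and phrase 2 with a perfect authentic cadence (stronger): antecedent + consequent = a period.
The two phrases open with the same material (α / α'), so the period is parallel.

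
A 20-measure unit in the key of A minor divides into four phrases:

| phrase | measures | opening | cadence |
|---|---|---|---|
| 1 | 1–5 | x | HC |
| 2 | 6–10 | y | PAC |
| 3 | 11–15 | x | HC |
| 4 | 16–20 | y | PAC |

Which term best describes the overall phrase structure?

The cadence pattern HC–PAC–HC–PAC is weak–strong twice, and phrases 3–4 restate phrases 1–2: a period heard twice, not a double period (which would end weakly at phrase 2).

repeated period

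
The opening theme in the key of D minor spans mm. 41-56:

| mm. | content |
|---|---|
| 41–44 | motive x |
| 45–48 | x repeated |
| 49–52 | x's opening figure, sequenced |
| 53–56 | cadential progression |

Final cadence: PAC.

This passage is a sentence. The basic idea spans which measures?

The presentation of a sentence is the basic idea (measures 41–44) plus its repetition (mm. 45–48); the basic idea is therefore mm. 41-44.

measures 41–44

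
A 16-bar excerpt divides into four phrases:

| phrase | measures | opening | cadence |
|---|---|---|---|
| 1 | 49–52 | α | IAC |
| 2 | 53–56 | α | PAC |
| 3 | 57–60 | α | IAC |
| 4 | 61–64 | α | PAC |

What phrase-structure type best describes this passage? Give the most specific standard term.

The cadence pattern IAC–PAC–IAC–PAC is weak–strong twice, and phrases 3–4 restate phrases 1–2: a period heard twice, not a double period (which would end weakly at phrase 2).

repeated period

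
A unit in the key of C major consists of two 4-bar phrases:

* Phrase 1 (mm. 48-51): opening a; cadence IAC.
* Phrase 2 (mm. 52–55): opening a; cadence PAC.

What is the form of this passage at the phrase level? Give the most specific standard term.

Phrase 1 ends with an imperfect authentic cadence (weaker) and phrase 2 with a perfect authentic cadence (stronger): antecedent + consequent = a period.
The two phrases open with the same material (a / a), so the period is parallel.

parallel period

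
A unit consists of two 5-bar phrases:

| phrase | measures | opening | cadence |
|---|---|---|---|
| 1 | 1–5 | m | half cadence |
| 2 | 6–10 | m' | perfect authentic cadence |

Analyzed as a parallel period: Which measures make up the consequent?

The antecedent is the phrase ending with the weaker cadence (half cadence, phrase 1) and the consequent the one ending more conclusively (perfect authentic cadence, phrase 2); the consequent is measures 6–10.

measures 6–10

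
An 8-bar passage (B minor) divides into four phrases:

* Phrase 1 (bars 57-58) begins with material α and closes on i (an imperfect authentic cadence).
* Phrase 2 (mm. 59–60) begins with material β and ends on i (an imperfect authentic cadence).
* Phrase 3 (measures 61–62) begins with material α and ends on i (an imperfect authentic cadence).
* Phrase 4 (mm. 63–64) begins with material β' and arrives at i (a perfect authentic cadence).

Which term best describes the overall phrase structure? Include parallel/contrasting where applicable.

parallel double period

Four phrases in two halves: the first half (mm. 57–60) ends with an imperfect authentic cadence, the second (mm. 61–64) with a perfect authentic cadence — a large antecedent–consequent pair, i.e. a double period.
Phrase 3 begins with the same material as phrase 1, making it parallel.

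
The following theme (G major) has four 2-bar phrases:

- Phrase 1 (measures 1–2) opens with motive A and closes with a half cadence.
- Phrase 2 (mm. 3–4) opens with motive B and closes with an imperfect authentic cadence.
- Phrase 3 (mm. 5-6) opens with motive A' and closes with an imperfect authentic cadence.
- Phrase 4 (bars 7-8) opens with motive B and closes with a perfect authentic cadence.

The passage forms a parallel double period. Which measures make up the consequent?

In a double period the first pair of phrases (ending imperfect authentic cadence) is the large antecedent and the second pair (ending perfect authentic cadence) is the large consequent; the consequent is measures 5–8.

measures 5–8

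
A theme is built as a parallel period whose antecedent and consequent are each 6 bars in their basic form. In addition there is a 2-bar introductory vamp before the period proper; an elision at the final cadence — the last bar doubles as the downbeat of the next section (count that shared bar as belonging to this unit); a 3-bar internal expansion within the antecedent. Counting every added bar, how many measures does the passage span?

17 measures

Basic parallel period: 6 + 6 = 12 bars.
12 (basic form) + 2 (introduction) + 3 (internal expansion) = 17.
The elision shares a bar with the next section but does not change this unit's count.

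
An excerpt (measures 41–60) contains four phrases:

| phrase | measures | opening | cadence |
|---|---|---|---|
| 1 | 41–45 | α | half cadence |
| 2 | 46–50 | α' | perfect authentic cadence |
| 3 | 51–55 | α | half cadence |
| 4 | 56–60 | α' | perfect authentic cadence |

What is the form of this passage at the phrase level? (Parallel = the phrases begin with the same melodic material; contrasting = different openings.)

repeated period

The cadence pattern HC–PAC–HC–PAC is weak–strong twice, and phrases 3–4 restate phrases 1–2: a period heard twice, not a double period (which would end weakly at phrase 2).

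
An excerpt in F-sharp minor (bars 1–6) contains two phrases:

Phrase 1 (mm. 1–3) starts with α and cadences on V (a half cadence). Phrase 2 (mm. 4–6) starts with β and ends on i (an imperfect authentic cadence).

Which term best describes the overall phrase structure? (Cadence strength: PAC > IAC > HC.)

Phrase 1 ends with a half cadence (weaker) and phrase 2 with an imperfect authentic cadence (stronger): antecedent + consequent = a period.
The two phrases open with different material (α / β), so the period is contrasting.

contrasting period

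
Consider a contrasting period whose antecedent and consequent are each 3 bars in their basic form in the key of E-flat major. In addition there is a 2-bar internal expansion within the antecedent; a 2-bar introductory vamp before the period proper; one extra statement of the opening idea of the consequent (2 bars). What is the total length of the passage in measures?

12 measures

Basic contrasting period: 3 + 3 = 6 bars.
6 (basic form) + 2 (internal expansion) + 2 (introduction) + 2 (extra statement) = 12.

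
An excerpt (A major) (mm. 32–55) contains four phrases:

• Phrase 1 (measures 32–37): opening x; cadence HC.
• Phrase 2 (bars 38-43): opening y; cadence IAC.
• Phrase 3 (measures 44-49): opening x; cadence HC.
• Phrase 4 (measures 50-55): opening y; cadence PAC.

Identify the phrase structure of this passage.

parallel double period

Four phrases in two halves: the first half (mm. 32–43) ends with an imperfect authentic cadence, the second (mm. 44–55) with a perfect authentic cadence — a large antecedent–consequent pair, i.e. a double period.
Phrase 3 begins with the same material as phrase 1, making it parallel.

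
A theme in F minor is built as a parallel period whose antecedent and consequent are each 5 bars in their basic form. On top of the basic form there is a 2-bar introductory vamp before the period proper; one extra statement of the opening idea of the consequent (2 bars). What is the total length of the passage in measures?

14 measures

Basic parallel period: 5 + 5 = 10 bars.
10 (basic form) + 2 (introduction) + 2 (extra statement) = 14.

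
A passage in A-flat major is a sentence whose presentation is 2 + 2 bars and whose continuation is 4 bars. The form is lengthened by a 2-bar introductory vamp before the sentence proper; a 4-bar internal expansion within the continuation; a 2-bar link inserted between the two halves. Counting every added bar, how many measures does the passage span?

16 measures

Basic sentence: 2 + 2 + 4 = 8 bars.
8 (basic form) + 2 (introduction) + 4 (internal expansion) + 2 (link) = 16.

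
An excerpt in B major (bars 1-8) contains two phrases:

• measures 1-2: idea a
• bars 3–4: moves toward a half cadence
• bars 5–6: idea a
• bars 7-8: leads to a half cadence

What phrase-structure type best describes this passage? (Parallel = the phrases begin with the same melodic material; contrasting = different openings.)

repeated phrase

Both phrases have the same opening (a) and the same cadence (half cadence): the second is a restatement, not a consequent, so this is a repeated phrase rather than a period.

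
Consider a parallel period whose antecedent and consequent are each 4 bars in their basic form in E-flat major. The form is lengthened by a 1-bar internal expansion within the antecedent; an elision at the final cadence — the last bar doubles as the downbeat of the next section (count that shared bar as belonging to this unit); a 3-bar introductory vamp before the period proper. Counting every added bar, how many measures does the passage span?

Basic parallel period: 4 + 4 = 8 bars.
8 (basic form) + 1 (internal expansion) + 3 (introduction) = 12.
The elision shares a bar with the next section but does not change this unit's count.

12 measures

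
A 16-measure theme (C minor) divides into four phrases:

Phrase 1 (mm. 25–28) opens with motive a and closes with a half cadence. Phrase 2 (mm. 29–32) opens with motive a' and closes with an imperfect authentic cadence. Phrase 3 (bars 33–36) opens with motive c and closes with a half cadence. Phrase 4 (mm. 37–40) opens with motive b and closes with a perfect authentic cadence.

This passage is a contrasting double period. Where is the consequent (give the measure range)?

In a double period the four phrases pair into a large antecedent (phrases 1–2, ending imperfect authentic cadence) and a large consequent (phrases 3–4, ending perfect authentic cadence). The consequent spans bars 33–40.

measures 33–40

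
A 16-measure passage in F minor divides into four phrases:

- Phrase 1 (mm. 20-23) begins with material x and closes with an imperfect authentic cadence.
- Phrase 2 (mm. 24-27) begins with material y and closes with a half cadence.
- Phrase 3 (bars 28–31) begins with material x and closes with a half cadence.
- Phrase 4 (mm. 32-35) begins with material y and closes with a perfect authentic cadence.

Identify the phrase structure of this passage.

parallel double period

Four phrases in two halves: the first half (mm. 20–27) ends with a half cadence, the second (bars 28–35) with a perfect authentic cadence — a large antecedent–consequent pair, i.e. a double period.
Phrase 3 begins with the same material as phrase 1, making it parallel.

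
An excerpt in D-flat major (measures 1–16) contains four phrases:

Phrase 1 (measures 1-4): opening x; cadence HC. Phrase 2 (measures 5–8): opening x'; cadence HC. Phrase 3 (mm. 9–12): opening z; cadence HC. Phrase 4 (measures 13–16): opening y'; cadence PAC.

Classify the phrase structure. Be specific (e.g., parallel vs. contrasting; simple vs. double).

Four phrases in two halves: the first half (mm. 1–8) ends with a half cadence, the second (bars 9-16) with a perfect authentic cadence — a large antecedent–consequent pair, i.e. a double period.
Phrase 3 begins with different material from phrase 1, making it contrasting.

contrasting double period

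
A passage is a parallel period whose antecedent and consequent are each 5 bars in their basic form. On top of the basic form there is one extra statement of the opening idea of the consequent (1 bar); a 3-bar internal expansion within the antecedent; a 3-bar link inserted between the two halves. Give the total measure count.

Basic parallel period: 5 + 5 = 10 bars.
10 (basic form) + 1 (extra statement) + 3 (internal expansion) + 3 (link) = 17.

17 measures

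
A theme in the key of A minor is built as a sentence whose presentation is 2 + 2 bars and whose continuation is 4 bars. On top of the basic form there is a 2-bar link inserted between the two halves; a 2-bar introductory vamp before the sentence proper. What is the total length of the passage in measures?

Basic sentence: 2 + 2 + 4 = 8 bars.
8 (basic form) + 2 (link) + 2 (introduction) = 12.

12 measures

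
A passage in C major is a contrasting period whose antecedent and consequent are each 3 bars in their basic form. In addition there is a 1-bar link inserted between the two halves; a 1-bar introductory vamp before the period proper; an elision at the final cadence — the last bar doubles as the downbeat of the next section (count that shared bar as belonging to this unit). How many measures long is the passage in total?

Basic contrasting period: 3 + 3 = 6 bars.
6 (basic form) + 1 (link) + 1 (introduction) = 8.
The elision shares a bar with the next section but does not change this unit's count.

8 measures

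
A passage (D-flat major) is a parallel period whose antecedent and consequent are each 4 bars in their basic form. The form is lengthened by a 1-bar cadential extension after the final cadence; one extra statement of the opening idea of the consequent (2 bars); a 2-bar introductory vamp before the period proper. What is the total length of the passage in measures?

Basic parallel period: 4 + 4 = 8 bars.
8 (basic form) + 1 (cadential extension) + 2 (extra statement) + 2 (introduction) = 13.

13 measures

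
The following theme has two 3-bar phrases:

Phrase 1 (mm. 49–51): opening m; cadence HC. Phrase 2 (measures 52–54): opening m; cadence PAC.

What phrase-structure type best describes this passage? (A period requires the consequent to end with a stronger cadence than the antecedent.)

Phrase 1 ends with a half cadence (weaker) and phrase 2 with a perfect authentic cadence (stronger): antecedent + consequent = a period.
The two phrases open with the same material (m / m), so the period is parallel.

parallel period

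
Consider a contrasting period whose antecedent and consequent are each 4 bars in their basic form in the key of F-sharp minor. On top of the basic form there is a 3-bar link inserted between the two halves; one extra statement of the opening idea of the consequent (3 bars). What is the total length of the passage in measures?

Basic contrasting period: 4 + 4 = 8 bars.
8 (basic form) + 3 (link) + 3 (extra statement) = 14.

14 measures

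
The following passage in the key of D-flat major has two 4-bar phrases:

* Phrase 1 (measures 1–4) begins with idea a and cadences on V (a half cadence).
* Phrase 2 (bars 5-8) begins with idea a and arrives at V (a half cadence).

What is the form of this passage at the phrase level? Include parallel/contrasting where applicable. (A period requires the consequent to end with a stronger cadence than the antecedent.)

Both phrases have the same opening (a) and the same cadence (half cadence): the second is a restatement, not a consequent, so this is a repeated phrase rather than a period.

repeated phrase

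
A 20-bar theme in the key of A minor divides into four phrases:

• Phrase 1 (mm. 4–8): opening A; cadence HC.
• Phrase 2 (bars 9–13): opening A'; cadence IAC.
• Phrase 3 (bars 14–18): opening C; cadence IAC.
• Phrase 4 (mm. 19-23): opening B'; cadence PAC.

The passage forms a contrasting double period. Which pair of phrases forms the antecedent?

phrases 1 and 2

In a double period the first pair of phrases (ending imperfect authentic cadence) is the large antecedent and the second pair (ending perfect authentic cadence) is the large consequent; the antecedent is phrases 1 and 2.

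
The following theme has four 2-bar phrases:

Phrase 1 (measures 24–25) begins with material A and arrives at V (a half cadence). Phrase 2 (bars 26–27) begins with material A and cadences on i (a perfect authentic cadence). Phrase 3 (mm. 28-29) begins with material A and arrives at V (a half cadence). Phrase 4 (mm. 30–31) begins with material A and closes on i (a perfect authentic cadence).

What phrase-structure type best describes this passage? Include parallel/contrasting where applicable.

repeated period

The cadence pattern HC–PAC–HC–PAC is weak–strong twice, and phrases 3–4 restate phrases 1–2: a period heard twice, not a double period (which would end weakly at phrase 2).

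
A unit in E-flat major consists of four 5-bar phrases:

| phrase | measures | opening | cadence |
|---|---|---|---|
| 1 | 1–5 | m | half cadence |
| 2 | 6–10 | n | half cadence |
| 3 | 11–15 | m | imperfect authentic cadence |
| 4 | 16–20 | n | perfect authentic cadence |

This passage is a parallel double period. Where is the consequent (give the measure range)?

measures 11–20

In a double period the four phrases pair into a large antecedent (phrases 1–2, ending half cadence) and a large consequent (phrases 3–4, ending perfect authentic cadence). The consequent spans measures 11–20.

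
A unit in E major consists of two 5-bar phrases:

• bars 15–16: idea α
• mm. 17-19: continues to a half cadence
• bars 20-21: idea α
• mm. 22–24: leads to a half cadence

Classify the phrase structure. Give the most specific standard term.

repeated phrase

Both phrases have the same opening (α) and the same cadence (half cadence): the second is a restatement, not a consequent, so this is a repeated phrase rather than a period.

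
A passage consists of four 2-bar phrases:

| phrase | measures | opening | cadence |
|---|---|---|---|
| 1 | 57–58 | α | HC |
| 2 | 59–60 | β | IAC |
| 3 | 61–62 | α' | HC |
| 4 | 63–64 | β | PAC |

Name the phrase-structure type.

parallel double period

Four phrases in two halves: the first half (bars 57-60) ends with an imperfect authentic cadence, the second (measures 61-64) with a perfect authentic cadence — a large antecedent–consequent pair, i.e. a double period.
Phrase 3 begins with the same material as phrase 1, making it parallel.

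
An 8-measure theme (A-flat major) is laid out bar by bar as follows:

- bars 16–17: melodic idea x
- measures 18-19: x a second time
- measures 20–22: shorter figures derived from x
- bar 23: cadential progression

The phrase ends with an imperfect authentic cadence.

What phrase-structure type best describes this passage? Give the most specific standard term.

Basic idea (mm. 16-17) + its repetition (measures 18–19) form the presentation; fragmentation and cadence (measures 20–23) form the continuation — the 8-bar whole is a sentence.

sentence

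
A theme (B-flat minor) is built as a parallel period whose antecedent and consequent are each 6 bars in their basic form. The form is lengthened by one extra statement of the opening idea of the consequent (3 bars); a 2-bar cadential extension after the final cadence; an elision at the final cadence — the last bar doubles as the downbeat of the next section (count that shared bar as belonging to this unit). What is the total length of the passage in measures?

17 measures

Basic parallel period: 6 + 6 = 12 bars.
12 (basic form) + 3 (extra statement) + 2 (cadential extension) = 17.
The elision shares a bar with the next section but does not change this unit's count.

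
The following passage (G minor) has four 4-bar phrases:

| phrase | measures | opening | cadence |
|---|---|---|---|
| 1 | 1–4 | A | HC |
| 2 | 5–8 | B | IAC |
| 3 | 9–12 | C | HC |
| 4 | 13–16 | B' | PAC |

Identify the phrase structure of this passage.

contrasting double period

Four phrases in two halves: the first half (mm. 1–8) ends with an imperfect authentic cadence, the second (measures 9–16) with a perfect authentic cadence — a large antecedent–consequent pair, i.e. a double period.
Phrase 3 begins with different material from phrase 1, making it contrasting.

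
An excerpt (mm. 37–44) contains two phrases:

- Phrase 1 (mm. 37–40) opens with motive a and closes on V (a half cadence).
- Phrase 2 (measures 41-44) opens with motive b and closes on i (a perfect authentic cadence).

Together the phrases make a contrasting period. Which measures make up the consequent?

The phrase ending with the weaker cadence (half cadence) is the antecedent; the one ending more conclusively (perfect authentic cadence) is the consequent. The consequent is measures 41–44.

measures 41–44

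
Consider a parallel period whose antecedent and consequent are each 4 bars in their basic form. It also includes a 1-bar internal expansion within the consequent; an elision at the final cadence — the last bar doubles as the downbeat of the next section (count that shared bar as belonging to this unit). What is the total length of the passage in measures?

Basic parallel period: 4 + 4 = 8 bars.
8 (basic form) + 1 (internal expansion) = 9.
The elision shares a bar with the next section but does not change this unit's count.

9 measures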